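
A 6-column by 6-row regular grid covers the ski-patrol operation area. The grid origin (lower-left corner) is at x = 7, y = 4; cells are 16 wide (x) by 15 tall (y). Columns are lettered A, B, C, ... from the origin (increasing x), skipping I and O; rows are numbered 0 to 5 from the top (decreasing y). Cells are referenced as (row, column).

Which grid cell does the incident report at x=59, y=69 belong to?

Column index: ⌊(59 − 7) / 16⌋ = ⌊3.250⌋ = 3 → column D
Row offset from origin: ⌊(69 − 4) / 15⌋ = ⌊4.333⌋ = 4 → row 1 (counted from top)

(1, D)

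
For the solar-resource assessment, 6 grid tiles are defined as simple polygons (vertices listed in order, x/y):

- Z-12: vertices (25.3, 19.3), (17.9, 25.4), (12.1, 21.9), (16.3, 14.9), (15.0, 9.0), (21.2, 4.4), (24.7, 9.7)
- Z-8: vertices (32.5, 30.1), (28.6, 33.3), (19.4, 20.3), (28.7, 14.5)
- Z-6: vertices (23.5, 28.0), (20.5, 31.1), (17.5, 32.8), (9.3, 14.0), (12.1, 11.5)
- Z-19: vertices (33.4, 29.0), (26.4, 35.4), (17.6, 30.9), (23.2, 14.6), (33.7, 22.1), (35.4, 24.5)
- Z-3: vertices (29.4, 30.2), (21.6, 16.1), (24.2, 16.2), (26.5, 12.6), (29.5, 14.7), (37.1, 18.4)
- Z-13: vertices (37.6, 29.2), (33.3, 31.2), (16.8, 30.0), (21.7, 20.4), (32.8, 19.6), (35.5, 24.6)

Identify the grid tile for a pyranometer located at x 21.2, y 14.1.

Cast a ray rightward from (21.2, 14.1). For each polygon, the edges (by vertex number in listed order) whose endpoints lie on opposite sides of y = 14.1, where each meets that height, and whether that is right or left of the point:
Z-12: 4–5 at x≈16.12 (left), 7–1 at x≈24.98 (right) → 1 crossing.
Z-8: no edge straddles that height → 0 crossings.
Z-6: 3–4 at x≈9.34 (left), 5–1 at x≈13.90 (left) → 0 crossings.
Z-19: no edge straddles that height → 0 crossings.
Z-3: 3–4 at x≈25.54 (right), 4–5 at x≈28.64 (right) → 2 crossings.
Z-13: no edge straddles that height → 0 crossings.
Only Z-12 has an odd count, so the point is inside Z-12.

Z-12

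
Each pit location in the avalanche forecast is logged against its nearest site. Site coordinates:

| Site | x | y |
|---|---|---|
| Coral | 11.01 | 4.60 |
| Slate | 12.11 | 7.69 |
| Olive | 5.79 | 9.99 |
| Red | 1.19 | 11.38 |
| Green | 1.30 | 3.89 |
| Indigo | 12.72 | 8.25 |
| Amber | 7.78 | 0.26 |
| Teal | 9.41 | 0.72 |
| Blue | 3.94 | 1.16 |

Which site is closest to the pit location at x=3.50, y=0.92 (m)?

Squared distances to each site:
Coral: 69.942; Slate: 119.965; Olive: 87.509; Red: 114.748; Green: 13.661; Indigo: 138.737; Amber: 18.754; Teal: 34.968; Blue: 0.251.
Minimum at Blue.

Blue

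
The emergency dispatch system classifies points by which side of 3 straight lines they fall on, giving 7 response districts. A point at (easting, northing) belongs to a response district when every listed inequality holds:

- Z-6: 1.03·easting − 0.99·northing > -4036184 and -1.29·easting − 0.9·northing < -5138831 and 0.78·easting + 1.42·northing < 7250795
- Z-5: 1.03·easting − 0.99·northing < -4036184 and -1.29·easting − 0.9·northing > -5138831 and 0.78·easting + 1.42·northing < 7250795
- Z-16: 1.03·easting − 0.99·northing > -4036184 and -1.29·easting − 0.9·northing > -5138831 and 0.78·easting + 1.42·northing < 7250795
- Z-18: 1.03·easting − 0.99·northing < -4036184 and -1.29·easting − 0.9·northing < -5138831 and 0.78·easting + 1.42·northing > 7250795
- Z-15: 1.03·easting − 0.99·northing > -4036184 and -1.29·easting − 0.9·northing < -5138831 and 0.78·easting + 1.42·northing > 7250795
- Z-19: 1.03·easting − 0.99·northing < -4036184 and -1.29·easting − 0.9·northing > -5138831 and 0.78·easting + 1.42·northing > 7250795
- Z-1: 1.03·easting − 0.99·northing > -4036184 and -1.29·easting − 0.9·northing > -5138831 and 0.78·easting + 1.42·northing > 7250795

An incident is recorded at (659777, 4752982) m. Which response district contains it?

1.03·659777 − 0.99·4752982 = -4025881.870, which is > -4036184
-1.29·659777 − 0.9·4752982 = -5128796.130, which is > -5138831
0.78·659777 + 1.42·4752982 = 7263860.500, which is > 7250795
This sign pattern matches Z-1.

Z-1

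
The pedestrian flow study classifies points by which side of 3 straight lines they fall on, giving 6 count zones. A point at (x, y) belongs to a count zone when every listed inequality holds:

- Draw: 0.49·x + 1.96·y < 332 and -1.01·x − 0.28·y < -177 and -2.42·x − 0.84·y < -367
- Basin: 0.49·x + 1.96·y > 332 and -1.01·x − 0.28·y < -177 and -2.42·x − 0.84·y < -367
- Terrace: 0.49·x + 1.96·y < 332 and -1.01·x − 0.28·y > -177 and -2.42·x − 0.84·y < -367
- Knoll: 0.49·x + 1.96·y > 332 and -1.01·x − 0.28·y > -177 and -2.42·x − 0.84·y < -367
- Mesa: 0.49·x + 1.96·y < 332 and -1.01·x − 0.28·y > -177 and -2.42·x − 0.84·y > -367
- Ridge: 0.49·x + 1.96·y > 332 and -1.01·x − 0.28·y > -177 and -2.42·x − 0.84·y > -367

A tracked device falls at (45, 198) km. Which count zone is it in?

0.49·45 + 1.96·198 = 410.130, which is > 332
-1.01·45 − 0.28·198 = -100.890, which is > -177
-2.42·45 − 0.84·198 = -275.220, which is > -367
This sign pattern matches Ridge.

Ridge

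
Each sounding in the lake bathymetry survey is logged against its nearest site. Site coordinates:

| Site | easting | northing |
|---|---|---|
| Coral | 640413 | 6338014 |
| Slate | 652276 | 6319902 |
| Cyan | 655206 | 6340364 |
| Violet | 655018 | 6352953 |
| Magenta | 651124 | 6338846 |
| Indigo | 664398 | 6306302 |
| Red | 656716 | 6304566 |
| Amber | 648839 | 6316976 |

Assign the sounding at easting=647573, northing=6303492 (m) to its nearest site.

Squared distances to each site:
Coral: 1243034084.000; Slate: 291406309.000; Cyan: 1417807073.000; Violet: 2501818546.000; Magenta: 1262514917.000; Indigo: 290976725.000; Red: 84747925.000; Amber: 183421012.000.
Minimum at Red.

Red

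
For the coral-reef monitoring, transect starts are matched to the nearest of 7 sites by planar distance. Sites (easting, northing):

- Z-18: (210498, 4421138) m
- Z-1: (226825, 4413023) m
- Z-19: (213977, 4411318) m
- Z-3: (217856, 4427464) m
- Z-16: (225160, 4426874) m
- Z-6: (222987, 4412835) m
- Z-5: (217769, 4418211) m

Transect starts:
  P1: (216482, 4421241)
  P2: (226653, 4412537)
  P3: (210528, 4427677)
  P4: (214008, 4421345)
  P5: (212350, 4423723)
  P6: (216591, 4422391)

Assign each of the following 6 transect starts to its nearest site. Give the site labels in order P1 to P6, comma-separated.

P1 → Z-5 (d²=10837269.00)
P2 → Z-1 (d²=265780.00)
P3 → Z-18 (d²=42759421.00)
P4 → Z-18 (d²=12362949.00)
P5 → Z-18 (d²=10112129.00)
P6 → Z-5 (d²=18860084.00)

Z-5, Z-1, Z-18, Z-18, Z-18, Z-5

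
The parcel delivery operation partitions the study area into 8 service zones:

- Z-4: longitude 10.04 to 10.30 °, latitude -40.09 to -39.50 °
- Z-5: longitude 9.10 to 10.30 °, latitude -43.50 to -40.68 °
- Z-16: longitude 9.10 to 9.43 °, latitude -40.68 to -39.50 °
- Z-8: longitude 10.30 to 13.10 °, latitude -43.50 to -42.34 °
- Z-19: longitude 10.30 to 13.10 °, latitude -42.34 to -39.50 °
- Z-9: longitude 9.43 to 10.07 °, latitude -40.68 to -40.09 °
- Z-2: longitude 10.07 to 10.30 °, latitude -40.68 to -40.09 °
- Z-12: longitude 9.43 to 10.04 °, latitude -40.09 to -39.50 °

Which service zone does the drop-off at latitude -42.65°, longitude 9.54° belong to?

The point has longitude = 9.54 and latitude = -42.65.
Only Z-5 satisfies 9.10 ≤ longitude ≤ 10.30 and -43.50 ≤ latitude ≤ -40.68.

Z-5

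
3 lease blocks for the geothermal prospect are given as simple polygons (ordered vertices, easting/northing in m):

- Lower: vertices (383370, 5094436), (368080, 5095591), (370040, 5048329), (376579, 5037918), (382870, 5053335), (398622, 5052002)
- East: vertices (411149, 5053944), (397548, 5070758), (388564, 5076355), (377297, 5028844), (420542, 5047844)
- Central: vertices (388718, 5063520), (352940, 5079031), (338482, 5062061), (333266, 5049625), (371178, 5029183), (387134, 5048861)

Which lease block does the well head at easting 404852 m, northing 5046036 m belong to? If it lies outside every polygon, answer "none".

East

Cast a ray rightward from (404852, 5046036). For each polygon, the edges (by vertex number in listed order) whose endpoints lie on opposite sides of northing = 5046036, where each meets that height, and whether that is right or left of the point:
Lower: 3–4 at easting≈371480.2 (left), 4–5 at easting≈379891.6 (left) → 0 crossings.
East: 3–4 at easting≈381374.0 (left), 4–5 at easting≈416426.9 (right) → 1 crossing.
Central: 4–5 at easting≈339922.2 (left), 5–6 at easting≈384843.3 (left) → 0 crossings.
Only East has an odd count, so the point is inside East.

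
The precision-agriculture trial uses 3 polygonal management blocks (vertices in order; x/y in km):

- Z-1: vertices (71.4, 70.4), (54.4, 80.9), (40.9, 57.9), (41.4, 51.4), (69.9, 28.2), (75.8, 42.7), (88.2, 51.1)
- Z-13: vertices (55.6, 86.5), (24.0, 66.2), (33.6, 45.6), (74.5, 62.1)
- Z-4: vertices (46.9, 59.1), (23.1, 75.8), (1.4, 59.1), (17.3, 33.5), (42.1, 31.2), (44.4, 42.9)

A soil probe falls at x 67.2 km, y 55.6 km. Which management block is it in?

Cast a ray rightward from (67.2, 55.6). For each polygon, the edges (by vertex number in listed order) whose endpoints lie on opposite sides of y = 55.6, where each meets that height, and whether that is right or left of the point:
Z-1: 3–4 at x≈41.08 (left), 7–1 at x≈84.28 (right) → 1 crossing.
Z-13: 2–3 at x≈28.94 (left), 3–4 at x≈58.39 (left) → 0 crossings.
Z-4: 3–4 at x≈3.57 (left), 6–1 at x≈46.36 (left) → 0 crossings.
Only Z-1 has an odd count, so the point is inside Z-1.

Z-1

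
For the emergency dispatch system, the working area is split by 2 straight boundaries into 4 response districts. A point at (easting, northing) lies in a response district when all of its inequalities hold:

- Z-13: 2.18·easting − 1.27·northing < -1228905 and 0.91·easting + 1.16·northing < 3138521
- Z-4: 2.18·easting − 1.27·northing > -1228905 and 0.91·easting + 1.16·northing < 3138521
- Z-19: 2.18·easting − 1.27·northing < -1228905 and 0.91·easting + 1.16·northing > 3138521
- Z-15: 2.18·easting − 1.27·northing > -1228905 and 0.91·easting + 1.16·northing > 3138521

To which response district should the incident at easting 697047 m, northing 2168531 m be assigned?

Z-19

2.18·697047 − 1.27·2168531 = -1234471.910, which is < -1228905
0.91·697047 + 1.16·2168531 = 3149808.730, which is > 3138521
This sign pattern matches Z-19.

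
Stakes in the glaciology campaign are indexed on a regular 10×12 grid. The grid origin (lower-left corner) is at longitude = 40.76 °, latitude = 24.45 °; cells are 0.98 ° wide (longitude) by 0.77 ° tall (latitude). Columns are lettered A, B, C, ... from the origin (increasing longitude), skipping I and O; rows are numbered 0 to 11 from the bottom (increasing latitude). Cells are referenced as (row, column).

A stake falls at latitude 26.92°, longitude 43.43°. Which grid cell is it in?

(3, C)

Column index: ⌊(43.43 − 40.76) / 0.98⌋ = ⌊2.724⌋ = 2 → column C
Row offset from origin: ⌊(26.92 − 24.45) / 0.77⌋ = ⌊3.208⌋ = 3 → row 3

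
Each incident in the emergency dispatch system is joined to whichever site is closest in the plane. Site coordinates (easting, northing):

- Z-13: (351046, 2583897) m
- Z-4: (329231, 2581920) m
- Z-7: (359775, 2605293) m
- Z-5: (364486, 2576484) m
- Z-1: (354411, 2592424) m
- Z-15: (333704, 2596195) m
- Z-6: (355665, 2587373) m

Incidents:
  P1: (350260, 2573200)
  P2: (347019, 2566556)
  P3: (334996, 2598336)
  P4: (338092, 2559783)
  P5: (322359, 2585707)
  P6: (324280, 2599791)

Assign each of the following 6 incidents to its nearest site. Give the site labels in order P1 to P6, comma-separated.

P1 → Z-13 (d²=115043605.00)
P2 → Z-13 (d²=316927010.00)
P3 → Z-15 (d²=6253145.00)
P4 → Z-4 (d²=568564090.00)
P5 → Z-4 (d²=61565753.00)
P6 → Z-15 (d²=101742992.00)

Z-13, Z-13, Z-15, Z-4, Z-4, Z-15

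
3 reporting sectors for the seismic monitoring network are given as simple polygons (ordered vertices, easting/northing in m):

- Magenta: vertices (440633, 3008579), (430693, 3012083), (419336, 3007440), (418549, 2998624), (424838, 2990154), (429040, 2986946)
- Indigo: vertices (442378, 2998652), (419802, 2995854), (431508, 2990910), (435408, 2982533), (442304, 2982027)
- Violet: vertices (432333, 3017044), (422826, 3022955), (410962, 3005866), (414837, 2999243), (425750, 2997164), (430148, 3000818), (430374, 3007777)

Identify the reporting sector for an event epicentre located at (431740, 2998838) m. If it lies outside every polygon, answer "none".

Cast a ray rightward from (431740, 2998838). For each polygon, the edges (by vertex number in listed order) whose endpoints lie on opposite sides of northing = 2998838, where each meets that height, and whether that is right or left of the point:
Magenta: 3–4 at easting≈418568.1 (left), 6–1 at easting≈435412.9 (right) → 1 crossing.
Indigo: no edge straddles that height → 0 crossings.
Violet: 4–5 at easting≈416962.9 (left), 5–6 at easting≈427764.8 (left) → 0 crossings.
Only Magenta has an odd count, so the point is inside Magenta.

Magenta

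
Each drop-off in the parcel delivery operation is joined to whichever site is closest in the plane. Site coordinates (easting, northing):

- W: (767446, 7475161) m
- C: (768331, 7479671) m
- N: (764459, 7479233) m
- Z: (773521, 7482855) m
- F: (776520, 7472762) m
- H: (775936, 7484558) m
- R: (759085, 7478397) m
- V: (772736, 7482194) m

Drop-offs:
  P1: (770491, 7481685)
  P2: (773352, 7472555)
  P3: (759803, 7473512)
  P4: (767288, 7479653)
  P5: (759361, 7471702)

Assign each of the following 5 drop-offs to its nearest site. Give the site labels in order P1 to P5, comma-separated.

P1 → V (d²=5299106.00)
P2 → F (d²=10079073.00)
P3 → R (d²=24378749.00)
P4 → C (d²=1088173.00)
P5 → R (d²=44899201.00)

V, F, R, C, R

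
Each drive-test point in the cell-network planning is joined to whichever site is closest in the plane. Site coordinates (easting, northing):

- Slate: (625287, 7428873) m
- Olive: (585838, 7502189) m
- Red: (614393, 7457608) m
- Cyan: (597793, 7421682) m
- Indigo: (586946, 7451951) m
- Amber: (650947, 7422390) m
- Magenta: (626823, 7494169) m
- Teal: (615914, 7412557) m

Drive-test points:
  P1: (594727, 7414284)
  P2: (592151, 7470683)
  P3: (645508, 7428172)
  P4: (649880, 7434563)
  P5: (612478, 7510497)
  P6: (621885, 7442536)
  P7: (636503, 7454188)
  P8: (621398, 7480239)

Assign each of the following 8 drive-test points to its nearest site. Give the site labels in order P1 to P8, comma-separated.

P1 → Cyan (d²=64130760.00)
P2 → Indigo (d²=377979849.00)
P3 → Amber (d²=63014245.00)
P4 → Amber (d²=149320418.00)
P5 → Magenta (d²=472382609.00)
P6 → Slate (d²=198251173.00)
P7 → Red (d²=500548500.00)
P8 → Magenta (d²=223475525.00)

Cyan, Indigo, Amber, Amber, Magenta, Slate, Red, Magenta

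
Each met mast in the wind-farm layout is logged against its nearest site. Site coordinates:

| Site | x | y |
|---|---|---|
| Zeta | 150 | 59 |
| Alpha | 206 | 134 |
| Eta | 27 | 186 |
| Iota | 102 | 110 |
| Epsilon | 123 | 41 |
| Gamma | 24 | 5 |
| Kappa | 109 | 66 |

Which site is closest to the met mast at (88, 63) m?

Kappa

Squared distances to each site:
Zeta: 3860.000; Alpha: 18965.000; Eta: 18850.000; Iota: 2405.000; Epsilon: 1709.000; Gamma: 7460.000; Kappa: 450.000.
Minimum at Kappa.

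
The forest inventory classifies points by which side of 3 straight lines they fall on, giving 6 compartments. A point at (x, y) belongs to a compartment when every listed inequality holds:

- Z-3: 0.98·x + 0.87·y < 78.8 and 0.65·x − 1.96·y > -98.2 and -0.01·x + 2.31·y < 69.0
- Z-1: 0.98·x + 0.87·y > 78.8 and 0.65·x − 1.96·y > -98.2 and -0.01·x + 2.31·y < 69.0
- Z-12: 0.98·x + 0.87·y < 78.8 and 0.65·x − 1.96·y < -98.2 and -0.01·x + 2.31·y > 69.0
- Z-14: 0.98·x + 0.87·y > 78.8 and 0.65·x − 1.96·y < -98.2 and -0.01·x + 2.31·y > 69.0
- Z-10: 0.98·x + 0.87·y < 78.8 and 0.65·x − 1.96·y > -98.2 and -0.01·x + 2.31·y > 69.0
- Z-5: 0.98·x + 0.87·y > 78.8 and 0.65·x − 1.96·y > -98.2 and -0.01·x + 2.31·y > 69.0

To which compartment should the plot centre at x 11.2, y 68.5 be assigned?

0.98·11.2 + 0.87·68.5 = 70.571, which is < 78.8
0.65·11.2 − 1.96·68.5 = -126.980, which is < -98.2
-0.01·11.2 + 2.31·68.5 = 158.123, which is > 69.0
This sign pattern matches Z-12.

Z-12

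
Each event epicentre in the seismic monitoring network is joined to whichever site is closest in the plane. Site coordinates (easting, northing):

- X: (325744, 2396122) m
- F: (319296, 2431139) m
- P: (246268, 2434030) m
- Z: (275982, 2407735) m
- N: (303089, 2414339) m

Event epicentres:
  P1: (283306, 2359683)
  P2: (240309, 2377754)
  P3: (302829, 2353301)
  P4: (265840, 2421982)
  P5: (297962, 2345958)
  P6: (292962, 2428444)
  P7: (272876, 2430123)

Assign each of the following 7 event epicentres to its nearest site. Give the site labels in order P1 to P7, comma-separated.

P1 → Z (d²=2362635680.00)
P2 → Z (d²=2171423290.00)
P3 → X (d²=2358735266.00)
P4 → Z (d²=305837173.00)
P5 → X (d²=3288266420.00)
P6 → N (d²=301507154.00)
P7 → Z (d²=510869780.00)

Z, Z, X, Z, X, N, Z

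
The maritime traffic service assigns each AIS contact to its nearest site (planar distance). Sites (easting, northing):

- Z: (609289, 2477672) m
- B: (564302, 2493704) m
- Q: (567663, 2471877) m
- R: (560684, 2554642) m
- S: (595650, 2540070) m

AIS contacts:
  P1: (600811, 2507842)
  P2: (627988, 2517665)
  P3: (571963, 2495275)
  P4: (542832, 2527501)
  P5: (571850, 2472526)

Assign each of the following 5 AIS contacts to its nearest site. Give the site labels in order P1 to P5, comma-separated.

Z, S, B, R, Q

P1 → Z (d²=982105384.00)
P2 → S (d²=1547730269.00)
P3 → B (d²=61158962.00)
P4 → R (d²=1055327785.00)
P5 → Q (d²=17952170.00)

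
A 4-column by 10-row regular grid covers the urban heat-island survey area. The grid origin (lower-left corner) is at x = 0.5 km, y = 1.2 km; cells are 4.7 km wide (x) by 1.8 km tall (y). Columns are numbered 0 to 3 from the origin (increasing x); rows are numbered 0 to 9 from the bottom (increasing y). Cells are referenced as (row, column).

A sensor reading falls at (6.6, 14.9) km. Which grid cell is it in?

Column index: ⌊(6.6 − 0.5) / 4.7⌋ = ⌊1.298⌋ = 1
Row offset from origin: ⌊(14.9 − 1.2) / 1.8⌋ = ⌊7.611⌋ = 7 → row 7

(7, 1)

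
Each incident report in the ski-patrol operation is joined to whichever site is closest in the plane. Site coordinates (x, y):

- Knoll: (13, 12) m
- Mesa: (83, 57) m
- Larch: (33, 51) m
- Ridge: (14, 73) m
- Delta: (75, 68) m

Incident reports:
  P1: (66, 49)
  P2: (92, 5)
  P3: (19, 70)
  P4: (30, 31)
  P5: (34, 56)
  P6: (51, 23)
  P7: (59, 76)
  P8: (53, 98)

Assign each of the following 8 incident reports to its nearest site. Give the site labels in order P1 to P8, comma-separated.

Mesa, Mesa, Ridge, Larch, Larch, Larch, Delta, Delta

P1 → Mesa (d²=353.00)
P2 → Mesa (d²=2785.00)
P3 → Ridge (d²=34.00)
P4 → Larch (d²=409.00)
P5 → Larch (d²=26.00)
P6 → Larch (d²=1108.00)
P7 → Delta (d²=320.00)
P8 → Delta (d²=1384.00)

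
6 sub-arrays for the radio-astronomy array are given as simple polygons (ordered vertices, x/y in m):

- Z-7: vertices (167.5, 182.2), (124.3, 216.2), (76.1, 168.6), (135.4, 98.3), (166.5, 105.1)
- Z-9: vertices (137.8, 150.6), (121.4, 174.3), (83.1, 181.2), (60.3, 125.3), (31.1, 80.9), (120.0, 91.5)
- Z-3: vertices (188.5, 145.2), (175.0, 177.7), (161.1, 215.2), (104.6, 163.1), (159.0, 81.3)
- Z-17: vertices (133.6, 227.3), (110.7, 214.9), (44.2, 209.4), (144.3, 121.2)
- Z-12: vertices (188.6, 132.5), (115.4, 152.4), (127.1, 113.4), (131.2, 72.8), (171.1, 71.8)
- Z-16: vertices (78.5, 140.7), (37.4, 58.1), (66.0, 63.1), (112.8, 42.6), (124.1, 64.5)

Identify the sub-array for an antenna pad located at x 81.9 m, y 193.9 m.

Cast a ray rightward from (81.9, 193.9). For each polygon, the edges (by vertex number in listed order) whose endpoints lie on opposite sides of y = 193.9, where each meets that height, and whether that is right or left of the point:
Z-7: 1–2 at x≈152.63 (right), 2–3 at x≈101.72 (right) → 2 crossings.
Z-9: no edge straddles that height → 0 crossings.
Z-3: 2–3 at x≈169.00 (right), 3–4 at x≈138.00 (right) → 2 crossings.
Z-17: 3–4 at x≈61.79 (left), 4–1 at x≈136.97 (right) → 1 crossing.
Z-12: no edge straddles that height → 0 crossings.
Z-16: no edge straddles that height → 0 crossings.
Only Z-17 has an odd count, so the point is inside Z-17.

Z-17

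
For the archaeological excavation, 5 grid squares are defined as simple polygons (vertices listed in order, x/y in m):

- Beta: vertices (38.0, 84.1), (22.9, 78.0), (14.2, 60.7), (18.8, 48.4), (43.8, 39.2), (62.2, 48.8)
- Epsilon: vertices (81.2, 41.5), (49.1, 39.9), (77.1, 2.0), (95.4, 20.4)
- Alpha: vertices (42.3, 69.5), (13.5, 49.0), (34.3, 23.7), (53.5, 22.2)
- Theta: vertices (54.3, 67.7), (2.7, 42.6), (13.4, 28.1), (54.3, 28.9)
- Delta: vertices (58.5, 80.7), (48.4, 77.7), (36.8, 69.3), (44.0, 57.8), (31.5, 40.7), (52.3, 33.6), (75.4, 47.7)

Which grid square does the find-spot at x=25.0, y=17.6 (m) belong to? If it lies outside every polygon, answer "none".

Cast a ray rightward from (25.0, 17.6). For each polygon, the edges (by vertex number in listed order) whose endpoints lie on opposite sides of y = 17.6, where each meets that height, and whether that is right or left of the point:
Beta: no edge straddles that height → 0 crossings.
Epsilon: 2–3 at x≈65.57 (right), 3–4 at x≈92.62 (right) → 2 crossings.
Alpha: no edge straddles that height → 0 crossings.
Theta: no edge straddles that height → 0 crossings.
Delta: no edge straddles that height → 0 crossings.
All counts are even, so the point lies outside every listed polygon.

none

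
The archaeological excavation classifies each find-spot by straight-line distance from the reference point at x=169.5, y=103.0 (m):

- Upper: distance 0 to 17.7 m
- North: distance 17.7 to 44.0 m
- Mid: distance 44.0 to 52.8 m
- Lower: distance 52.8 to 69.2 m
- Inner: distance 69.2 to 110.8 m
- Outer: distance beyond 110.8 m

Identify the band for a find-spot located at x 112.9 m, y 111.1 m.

Lower

Distance = √((112.9−169.5)² + (111.1−103.0)²) = √(3203.560 + 65.610) = 57.177 m.
52.8 ≤ 57.177 < 69.2 → Lower.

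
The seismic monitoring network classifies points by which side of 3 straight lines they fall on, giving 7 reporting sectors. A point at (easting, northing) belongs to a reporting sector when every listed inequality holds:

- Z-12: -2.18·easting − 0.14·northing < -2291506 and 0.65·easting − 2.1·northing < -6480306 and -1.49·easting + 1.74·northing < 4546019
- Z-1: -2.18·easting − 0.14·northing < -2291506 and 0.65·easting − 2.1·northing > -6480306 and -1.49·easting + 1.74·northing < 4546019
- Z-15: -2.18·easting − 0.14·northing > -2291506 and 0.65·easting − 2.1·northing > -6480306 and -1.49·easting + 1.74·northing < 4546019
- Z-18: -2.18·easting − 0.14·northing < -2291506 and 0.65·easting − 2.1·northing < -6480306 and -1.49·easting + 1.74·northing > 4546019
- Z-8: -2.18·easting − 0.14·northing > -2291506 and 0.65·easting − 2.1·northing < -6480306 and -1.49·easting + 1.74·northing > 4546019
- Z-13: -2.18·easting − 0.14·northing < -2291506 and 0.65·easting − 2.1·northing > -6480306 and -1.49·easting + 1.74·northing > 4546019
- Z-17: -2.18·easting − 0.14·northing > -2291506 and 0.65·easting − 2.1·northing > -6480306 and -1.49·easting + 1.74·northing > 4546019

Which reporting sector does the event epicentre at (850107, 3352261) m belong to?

Z-18

-2.18·850107 − 0.14·3352261 = -2322549.800, which is < -2291506
0.65·850107 − 2.1·3352261 = -6487178.550, which is < -6480306
-1.49·850107 + 1.74·3352261 = 4566274.710, which is > 4546019
This sign pattern matches Z-18.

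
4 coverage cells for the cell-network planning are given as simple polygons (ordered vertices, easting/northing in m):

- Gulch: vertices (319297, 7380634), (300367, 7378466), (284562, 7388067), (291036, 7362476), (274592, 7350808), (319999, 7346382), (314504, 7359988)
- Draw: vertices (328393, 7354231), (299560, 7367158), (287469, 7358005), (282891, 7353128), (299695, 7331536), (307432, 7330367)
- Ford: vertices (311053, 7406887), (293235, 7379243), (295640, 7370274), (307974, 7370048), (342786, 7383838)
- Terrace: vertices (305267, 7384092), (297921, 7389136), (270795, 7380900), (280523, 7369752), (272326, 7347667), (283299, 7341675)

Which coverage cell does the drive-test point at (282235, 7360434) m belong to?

Cast a ray rightward from (282235, 7360434). For each polygon, the edges (by vertex number in listed order) whose endpoints lie on opposite sides of northing = 7360434, where each meets that height, and whether that is right or left of the point:
Gulch: 4–5 at easting≈288158.2 (right), 7–1 at easting≈314607.5 (right) → 2 crossings.
Draw: 1–2 at easting≈314557.5 (right), 2–3 at easting≈290677.7 (right) → 2 crossings.
Ford: no edge straddles that height → 0 crossings.
Terrace: 4–5 at easting≈277064.6 (left), 6–1 at easting≈293014.4 (right) → 1 crossing.
Only Terrace has an odd count, so the point is inside Terrace.

Terrace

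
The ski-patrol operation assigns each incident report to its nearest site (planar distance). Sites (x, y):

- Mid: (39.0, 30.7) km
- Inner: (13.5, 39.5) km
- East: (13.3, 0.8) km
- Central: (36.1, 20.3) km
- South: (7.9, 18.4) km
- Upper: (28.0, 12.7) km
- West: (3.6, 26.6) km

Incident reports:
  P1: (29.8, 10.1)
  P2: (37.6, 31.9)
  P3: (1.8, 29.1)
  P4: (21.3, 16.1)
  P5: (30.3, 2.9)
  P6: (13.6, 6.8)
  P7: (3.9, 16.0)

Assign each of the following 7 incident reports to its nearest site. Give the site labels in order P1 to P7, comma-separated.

P1 → Upper (d²=10.00)
P2 → Mid (d²=3.40)
P3 → West (d²=9.49)
P4 → Upper (d²=56.45)
P5 → Upper (d²=101.33)
P6 → East (d²=36.09)
P7 → South (d²=21.76)

Upper, Mid, West, Upper, Upper, East, South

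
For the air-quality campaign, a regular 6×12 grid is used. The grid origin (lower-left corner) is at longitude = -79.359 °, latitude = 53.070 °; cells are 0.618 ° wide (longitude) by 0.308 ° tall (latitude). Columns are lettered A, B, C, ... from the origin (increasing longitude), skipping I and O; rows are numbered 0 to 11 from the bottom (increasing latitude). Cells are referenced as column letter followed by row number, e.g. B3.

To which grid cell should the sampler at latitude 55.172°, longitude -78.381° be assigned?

Column index: ⌊(-78.381 − -79.359) / 0.618⌋ = ⌊1.583⌋ = 1 → column B
Row offset from origin: ⌊(55.172 − 53.070) / 0.308⌋ = ⌊6.825⌋ = 6 → row 6

B6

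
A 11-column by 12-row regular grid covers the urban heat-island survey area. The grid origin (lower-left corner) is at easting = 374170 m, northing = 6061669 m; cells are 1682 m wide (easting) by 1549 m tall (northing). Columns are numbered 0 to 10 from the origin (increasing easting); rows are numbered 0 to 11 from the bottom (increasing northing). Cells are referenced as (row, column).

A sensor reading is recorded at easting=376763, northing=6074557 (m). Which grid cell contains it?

Column index: ⌊(376763 − 374170) / 1682⌋ = ⌊1.542⌋ = 1
Row offset from origin: ⌊(6074557 − 6061669) / 1549⌋ = ⌊8.320⌋ = 8 → row 8

(8, 1)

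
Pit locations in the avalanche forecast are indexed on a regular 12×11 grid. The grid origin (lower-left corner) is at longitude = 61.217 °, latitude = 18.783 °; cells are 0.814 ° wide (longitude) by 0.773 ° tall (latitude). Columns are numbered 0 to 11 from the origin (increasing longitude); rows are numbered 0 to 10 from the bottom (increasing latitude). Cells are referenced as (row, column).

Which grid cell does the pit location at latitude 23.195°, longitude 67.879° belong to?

Column index: ⌊(67.879 − 61.217) / 0.814⌋ = ⌊8.184⌋ = 8
Row offset from origin: ⌊(23.195 − 18.783) / 0.773⌋ = ⌊5.708⌋ = 5 → row 5

(5, 8)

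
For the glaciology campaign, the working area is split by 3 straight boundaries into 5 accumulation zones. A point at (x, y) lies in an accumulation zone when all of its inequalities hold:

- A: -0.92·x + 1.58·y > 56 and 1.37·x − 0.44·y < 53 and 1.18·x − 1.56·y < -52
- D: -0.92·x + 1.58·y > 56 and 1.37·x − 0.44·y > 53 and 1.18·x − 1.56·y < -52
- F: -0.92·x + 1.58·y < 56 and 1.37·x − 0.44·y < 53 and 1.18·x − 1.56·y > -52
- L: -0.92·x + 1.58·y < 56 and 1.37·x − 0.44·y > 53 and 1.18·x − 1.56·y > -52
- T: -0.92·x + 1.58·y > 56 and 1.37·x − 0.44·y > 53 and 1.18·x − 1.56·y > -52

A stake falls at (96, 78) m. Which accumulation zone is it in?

-0.92·96 + 1.58·78 = 34.920, which is < 56
1.37·96 − 0.44·78 = 97.200, which is > 53
1.18·96 − 1.56·78 = -8.400, which is > -52
This sign pattern matches L.

L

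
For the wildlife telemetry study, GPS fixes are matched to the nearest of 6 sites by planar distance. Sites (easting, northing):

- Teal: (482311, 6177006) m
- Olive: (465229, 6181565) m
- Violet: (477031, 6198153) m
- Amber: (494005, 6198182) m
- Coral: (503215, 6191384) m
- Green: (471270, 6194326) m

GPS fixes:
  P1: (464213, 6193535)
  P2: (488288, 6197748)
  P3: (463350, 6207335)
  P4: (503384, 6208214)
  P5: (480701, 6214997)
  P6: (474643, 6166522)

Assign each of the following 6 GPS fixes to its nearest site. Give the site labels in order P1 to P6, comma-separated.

Green, Amber, Green, Amber, Violet, Teal

P1 → Green (d²=50426930.00)
P2 → Amber (d²=32872445.00)
P3 → Green (d²=231960481.00)
P4 → Amber (d²=188606665.00)
P5 → Violet (d²=297189236.00)
P6 → Teal (d²=168712480.00)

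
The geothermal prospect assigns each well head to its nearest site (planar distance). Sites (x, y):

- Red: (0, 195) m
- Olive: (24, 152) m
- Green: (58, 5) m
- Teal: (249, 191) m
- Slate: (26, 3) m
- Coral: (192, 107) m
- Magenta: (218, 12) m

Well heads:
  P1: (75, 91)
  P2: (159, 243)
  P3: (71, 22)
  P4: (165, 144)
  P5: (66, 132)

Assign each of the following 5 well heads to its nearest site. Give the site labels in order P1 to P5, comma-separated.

Olive, Teal, Green, Coral, Olive

P1 → Olive (d²=6322.00)
P2 → Teal (d²=10804.00)
P3 → Green (d²=458.00)
P4 → Coral (d²=2098.00)
P5 → Olive (d²=2164.00)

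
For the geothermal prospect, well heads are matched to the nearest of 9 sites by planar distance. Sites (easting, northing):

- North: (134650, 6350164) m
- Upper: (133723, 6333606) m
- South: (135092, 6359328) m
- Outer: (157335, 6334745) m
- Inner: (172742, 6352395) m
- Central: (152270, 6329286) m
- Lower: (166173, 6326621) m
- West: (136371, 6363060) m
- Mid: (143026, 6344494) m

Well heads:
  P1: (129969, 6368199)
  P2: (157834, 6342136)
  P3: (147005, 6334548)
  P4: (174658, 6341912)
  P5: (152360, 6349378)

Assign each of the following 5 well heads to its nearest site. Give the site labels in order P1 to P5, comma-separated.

West, Outer, Central, Inner, Mid

P1 → West (d²=67394925.00)
P2 → Outer (d²=54875882.00)
P3 → Central (d²=55408869.00)
P4 → Inner (d²=113564345.00)
P5 → Mid (d²=110977012.00)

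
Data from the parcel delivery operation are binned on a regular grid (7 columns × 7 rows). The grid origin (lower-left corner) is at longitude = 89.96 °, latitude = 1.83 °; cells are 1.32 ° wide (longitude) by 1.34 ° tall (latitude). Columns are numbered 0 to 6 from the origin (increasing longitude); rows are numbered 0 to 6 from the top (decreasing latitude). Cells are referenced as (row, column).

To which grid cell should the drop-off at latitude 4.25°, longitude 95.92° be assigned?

(5, 4)

Column index: ⌊(95.92 − 89.96) / 1.32⌋ = ⌊4.515⌋ = 4
Row offset from origin: ⌊(4.25 − 1.83) / 1.34⌋ = ⌊1.806⌋ = 1 → row 5 (counted from top)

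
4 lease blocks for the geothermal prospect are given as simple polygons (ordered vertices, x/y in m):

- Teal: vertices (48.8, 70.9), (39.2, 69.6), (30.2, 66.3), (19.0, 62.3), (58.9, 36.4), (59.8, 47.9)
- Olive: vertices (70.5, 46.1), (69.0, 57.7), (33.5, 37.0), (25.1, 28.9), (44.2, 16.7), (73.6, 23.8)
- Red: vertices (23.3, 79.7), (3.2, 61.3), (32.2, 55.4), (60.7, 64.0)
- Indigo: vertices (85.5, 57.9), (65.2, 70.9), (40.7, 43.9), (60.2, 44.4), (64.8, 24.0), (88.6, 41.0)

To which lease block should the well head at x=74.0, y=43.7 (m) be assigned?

Cast a ray rightward from (74.0, 43.7). For each polygon, the edges (by vertex number in listed order) whose endpoints lie on opposite sides of y = 43.7, where each meets that height, and whether that is right or left of the point:
Teal: 4–5 at x≈47.65 (left), 5–6 at x≈59.47 (left) → 0 crossings.
Olive: 2–3 at x≈44.99 (left), 6–1 at x≈70.83 (left) → 0 crossings.
Red: no edge straddles that height → 0 crossings.
Indigo: 4–5 at x≈60.36 (left), 6–1 at x≈88.10 (right) → 1 crossing.
Only Indigo has an odd count, so the point is inside Indigo.

Indigo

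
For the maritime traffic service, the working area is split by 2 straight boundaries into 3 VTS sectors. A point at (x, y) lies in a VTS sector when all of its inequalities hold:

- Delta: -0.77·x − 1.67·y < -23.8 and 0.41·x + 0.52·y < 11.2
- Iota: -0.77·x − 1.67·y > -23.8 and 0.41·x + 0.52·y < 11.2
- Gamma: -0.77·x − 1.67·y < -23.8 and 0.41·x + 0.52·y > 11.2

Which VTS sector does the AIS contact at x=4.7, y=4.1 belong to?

-0.77·4.7 − 1.67·4.1 = -10.466, which is > -23.8
0.41·4.7 + 0.52·4.1 = 4.059, which is < 11.2
This sign pattern matches Iota.

Iota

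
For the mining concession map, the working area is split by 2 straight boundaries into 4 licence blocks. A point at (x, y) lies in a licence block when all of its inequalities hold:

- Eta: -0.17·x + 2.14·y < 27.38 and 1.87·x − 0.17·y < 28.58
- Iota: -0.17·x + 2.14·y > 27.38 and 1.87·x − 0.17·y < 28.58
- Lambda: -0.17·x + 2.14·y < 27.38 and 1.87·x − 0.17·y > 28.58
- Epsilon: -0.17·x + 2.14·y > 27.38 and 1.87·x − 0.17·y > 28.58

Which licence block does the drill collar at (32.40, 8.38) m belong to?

Lambda

-0.17·32.40 + 2.14·8.38 = 12.425, which is < 27.38
1.87·32.40 − 0.17·8.38 = 59.163, which is > 28.58
This sign pattern matches Lambda.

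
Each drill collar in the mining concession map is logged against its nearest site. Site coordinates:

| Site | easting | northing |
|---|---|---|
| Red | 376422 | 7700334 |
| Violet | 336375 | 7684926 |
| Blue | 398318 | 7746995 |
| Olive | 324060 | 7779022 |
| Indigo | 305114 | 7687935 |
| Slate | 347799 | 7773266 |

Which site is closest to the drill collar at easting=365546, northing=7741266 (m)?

Blue

Squared distances to each site:
Red: 1793716000.000; Violet: 4025142841.000; Blue: 1106825425.000; Olive: 3146603732.000; Indigo: 6496222185.000; Slate: 1338956009.000.
Minimum at Blue.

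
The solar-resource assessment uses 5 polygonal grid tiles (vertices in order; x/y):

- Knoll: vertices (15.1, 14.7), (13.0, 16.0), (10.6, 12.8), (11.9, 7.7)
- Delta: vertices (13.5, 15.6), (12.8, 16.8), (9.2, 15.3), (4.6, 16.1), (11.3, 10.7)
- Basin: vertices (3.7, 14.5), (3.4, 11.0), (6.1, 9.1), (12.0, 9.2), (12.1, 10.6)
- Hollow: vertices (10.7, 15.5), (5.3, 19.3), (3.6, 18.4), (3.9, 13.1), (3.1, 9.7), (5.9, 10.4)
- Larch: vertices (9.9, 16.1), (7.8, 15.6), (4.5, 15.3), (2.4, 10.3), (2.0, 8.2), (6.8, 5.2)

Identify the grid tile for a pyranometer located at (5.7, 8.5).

Cast a ray rightward from (5.7, 8.5). For each polygon, the edges (by vertex number in listed order) whose endpoints lie on opposite sides of y = 8.5, where each meets that height, and whether that is right or left of the point:
Knoll: 3–4 at x≈11.70 (right), 4–1 at x≈12.27 (right) → 2 crossings.
Delta: no edge straddles that height → 0 crossings.
Basin: no edge straddles that height → 0 crossings.
Hollow: no edge straddles that height → 0 crossings.
Larch: 4–5 at x≈2.06 (left), 6–1 at x≈7.74 (right) → 1 crossing.
Only Larch has an odd count, so the point is inside Larch.

Larch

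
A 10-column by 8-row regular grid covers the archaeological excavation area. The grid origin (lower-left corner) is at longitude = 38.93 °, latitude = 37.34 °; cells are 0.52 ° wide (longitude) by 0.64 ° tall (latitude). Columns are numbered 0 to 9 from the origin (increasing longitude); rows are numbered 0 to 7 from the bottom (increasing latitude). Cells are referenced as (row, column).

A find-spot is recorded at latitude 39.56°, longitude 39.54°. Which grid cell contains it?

(3, 1)

Column index: ⌊(39.54 − 38.93) / 0.52⌋ = ⌊1.173⌋ = 1
Row offset from origin: ⌊(39.56 − 37.34) / 0.64⌋ = ⌊3.469⌋ = 3 → row 3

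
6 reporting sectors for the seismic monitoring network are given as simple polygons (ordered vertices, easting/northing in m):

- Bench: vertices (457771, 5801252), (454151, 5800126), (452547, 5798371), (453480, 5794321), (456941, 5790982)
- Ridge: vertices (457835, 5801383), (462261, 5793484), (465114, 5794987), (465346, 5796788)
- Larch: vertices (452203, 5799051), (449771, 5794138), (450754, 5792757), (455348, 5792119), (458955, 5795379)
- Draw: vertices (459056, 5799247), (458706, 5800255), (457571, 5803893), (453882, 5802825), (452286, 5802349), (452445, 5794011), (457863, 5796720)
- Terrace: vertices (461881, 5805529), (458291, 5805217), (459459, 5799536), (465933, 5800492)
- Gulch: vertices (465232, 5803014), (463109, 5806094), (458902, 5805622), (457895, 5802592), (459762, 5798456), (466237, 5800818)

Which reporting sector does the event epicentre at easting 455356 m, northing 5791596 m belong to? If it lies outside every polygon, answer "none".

none

Cast a ray rightward from (455356, 5791596). For each polygon, the edges (by vertex number in listed order) whose endpoints lie on opposite sides of northing = 5791596, where each meets that height, and whether that is right or left of the point:
Bench: 4–5 at easting≈456304.6 (right), 5–1 at easting≈456990.6 (right) → 2 crossings.
Ridge: no edge straddles that height → 0 crossings.
Larch: no edge straddles that height → 0 crossings.
Draw: no edge straddles that height → 0 crossings.
Terrace: no edge straddles that height → 0 crossings.
Gulch: no edge straddles that height → 0 crossings.
All counts are even, so the point lies outside every listed polygon.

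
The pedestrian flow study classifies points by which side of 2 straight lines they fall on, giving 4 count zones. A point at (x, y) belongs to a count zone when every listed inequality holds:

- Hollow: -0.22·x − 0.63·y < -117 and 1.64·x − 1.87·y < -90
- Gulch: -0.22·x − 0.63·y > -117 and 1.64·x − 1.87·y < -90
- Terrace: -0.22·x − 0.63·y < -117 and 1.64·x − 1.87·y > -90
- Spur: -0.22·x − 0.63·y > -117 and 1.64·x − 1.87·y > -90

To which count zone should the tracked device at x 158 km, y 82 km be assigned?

Spur

-0.22·158 − 0.63·82 = -86.420, which is > -117
1.64·158 − 1.87·82 = 105.780, which is > -90
This sign pattern matches Spur.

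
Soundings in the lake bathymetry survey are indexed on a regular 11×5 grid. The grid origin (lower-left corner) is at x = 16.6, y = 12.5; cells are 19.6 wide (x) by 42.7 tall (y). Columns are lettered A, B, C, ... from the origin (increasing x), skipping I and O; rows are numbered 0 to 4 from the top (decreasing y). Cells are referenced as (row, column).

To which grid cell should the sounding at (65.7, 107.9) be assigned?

(2, C)

Column index: ⌊(65.7 − 16.6) / 19.6⌋ = ⌊2.505⌋ = 2 → column C
Row offset from origin: ⌊(107.9 − 12.5) / 42.7⌋ = ⌊2.234⌋ = 2 → row 2 (counted from top)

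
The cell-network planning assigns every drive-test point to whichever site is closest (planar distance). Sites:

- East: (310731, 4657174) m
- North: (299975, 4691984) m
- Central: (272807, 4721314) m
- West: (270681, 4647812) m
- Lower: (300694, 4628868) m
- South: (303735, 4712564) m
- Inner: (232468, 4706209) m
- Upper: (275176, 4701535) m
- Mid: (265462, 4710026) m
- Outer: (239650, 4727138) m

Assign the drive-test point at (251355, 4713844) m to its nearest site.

Mid

Squared distances to each site:
East: 6736998276.000; North: 2841764000.000; Central: 515989204.000; West: 4733719300.000; Lower: 9655257497.000; South: 2745302800.000; Inner: 415011994.000; Upper: 718951522.000; Mid: 213584573.000; Outer: 313737461.000.
Minimum at Mid.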